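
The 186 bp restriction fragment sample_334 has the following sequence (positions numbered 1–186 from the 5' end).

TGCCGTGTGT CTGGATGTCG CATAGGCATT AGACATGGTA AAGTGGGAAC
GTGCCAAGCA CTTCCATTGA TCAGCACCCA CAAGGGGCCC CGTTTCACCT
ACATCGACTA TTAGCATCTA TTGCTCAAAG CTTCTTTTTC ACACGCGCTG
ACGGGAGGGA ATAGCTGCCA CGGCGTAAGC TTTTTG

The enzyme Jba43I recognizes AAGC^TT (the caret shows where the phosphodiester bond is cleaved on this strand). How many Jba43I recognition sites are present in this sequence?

AAGCTT occurs starting at positions 128, 177.
Jba43I cuts at 2 sites.

2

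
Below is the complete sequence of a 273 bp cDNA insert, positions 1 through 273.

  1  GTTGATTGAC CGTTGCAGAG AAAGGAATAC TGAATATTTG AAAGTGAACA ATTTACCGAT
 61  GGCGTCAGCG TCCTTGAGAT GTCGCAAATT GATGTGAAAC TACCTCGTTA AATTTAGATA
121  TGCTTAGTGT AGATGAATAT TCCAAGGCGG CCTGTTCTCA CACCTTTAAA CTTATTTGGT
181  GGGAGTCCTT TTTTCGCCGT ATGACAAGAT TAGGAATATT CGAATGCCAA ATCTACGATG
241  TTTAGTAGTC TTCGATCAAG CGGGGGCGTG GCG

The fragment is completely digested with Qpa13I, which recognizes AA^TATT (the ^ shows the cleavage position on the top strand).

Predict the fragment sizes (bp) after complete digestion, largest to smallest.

103, 79, 57, 34 bp

Qpa13I sites (AATATT) start at positions 33, 136, 215.
Qpa13I cuts after base 2 of each site, so after positions 34, 137, 216.
Linear molecule, 3 cuts → 4 fragments:
  1–34 → 34 bp
  35–137 → 103 bp
  138–216 → 79 bp
  217–273 → 57 bp
Sorted largest to smallest: 103, 79, 57, 34 bp.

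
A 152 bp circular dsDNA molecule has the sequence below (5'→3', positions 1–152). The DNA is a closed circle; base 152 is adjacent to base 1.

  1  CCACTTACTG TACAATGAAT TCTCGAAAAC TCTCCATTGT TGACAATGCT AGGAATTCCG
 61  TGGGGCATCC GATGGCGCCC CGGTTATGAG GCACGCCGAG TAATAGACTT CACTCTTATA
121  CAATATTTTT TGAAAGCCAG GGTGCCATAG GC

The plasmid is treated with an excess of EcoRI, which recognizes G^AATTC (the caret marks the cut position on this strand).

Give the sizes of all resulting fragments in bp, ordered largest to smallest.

116, 36 bp

EcoRI sites (GAATTC) start at positions 17, 53.
EcoRI cuts after the first base of each site, so after positions 17, 53.
Circular molecule, 2 cuts → 2 fragments:
  18–53 → 36 bp
  54–152 then 1–17 → 99 + 17 = 116 bp
Sorted largest to smallest: 116, 36 bp.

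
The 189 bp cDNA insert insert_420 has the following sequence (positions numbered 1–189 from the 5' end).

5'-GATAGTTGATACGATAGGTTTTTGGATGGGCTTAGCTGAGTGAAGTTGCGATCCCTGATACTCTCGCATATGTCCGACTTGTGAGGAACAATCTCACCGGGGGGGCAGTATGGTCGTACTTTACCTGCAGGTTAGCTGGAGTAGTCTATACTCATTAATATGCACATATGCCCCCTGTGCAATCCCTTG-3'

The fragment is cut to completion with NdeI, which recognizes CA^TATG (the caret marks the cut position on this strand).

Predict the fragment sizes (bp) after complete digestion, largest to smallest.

98, 68, 23 bp

NdeI sites (CATATG) start at positions 67, 165.
NdeI cuts after base 2 of each site, so after positions 68, 166.
Linear molecule, 2 cuts → 3 fragments:
  1–68 → 68 bp
  69–166 → 98 bp
  167–189 → 23 bp
Sorted largest to smallest: 98, 68, 23 bp.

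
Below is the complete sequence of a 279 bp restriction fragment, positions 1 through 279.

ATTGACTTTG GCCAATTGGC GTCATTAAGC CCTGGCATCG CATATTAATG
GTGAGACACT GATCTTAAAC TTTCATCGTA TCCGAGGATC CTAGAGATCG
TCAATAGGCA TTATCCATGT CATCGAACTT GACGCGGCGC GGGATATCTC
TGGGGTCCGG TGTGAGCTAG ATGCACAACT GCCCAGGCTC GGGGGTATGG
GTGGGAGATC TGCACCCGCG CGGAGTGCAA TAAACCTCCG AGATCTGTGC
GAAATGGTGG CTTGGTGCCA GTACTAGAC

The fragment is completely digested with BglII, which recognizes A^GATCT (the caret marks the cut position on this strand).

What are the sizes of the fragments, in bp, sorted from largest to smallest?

BglII sites (AGATCT) start at positions 206, 241.
BglII cuts after the first base of each site, so after positions 206, 241.
Linear molecule, 2 cuts → 3 fragments:
  1–206 → 206 bp
  207–241 → 35 bp
  242–279 → 38 bp
Sorted largest to smallest: 206, 38, 35 bp.

206, 38, 35 bp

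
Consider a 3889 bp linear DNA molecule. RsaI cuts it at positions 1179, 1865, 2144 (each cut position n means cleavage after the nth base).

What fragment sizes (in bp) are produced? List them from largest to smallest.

1745, 1179, 686, 279 bp

Linear molecule, 3 cuts → 4 fragments:
  1179 − 0 = 1179 bp
  1865 − 1179 = 686 bp
  2144 − 1865 = 279 bp
  3889 − 2144 = 1745 bp
Sorted largest to smallest: 1745, 1179, 686, 279 bp.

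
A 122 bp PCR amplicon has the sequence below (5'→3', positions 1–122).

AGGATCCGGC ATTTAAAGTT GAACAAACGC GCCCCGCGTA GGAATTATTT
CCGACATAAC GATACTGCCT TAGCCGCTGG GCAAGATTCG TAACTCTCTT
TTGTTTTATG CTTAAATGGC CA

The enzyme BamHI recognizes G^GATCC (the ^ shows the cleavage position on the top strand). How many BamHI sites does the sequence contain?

1

GGATCC occurs starting at position 2.
BamHI cuts at 1 site.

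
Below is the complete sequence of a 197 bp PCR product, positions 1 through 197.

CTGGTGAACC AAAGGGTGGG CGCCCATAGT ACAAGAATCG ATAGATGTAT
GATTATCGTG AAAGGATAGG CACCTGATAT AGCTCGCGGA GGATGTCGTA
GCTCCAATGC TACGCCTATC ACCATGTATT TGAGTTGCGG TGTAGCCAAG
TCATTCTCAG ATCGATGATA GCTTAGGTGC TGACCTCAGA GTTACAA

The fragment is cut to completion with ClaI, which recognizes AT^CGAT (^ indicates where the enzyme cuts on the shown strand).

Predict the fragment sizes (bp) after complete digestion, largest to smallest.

ClaI sites (ATCGAT) start at positions 37, 161.
ClaI cuts after base 2 of each site, so after positions 38, 162.
Linear molecule, 2 cuts → 3 fragments:
  1–38 → 38 bp
  39–162 → 124 bp
  163–197 → 35 bp
Sorted largest to smallest: 124, 38, 35 bp.

124, 38, 35 bp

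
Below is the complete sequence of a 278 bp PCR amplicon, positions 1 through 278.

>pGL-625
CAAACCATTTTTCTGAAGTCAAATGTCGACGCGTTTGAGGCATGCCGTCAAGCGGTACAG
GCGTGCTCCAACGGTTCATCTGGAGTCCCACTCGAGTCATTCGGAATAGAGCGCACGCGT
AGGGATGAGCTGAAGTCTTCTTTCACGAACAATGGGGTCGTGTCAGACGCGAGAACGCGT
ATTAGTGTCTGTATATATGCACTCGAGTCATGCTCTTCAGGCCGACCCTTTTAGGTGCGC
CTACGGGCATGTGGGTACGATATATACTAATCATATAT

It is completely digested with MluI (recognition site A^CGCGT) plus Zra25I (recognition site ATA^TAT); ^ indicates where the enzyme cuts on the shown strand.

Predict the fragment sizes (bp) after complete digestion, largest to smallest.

MluI sites (ACGCGT) start at positions 29, 115, 175.
MluI cuts after the first base of each site, so after positions 29, 115, 175.
Zra25I sites (ATATAT) start at positions 193, 260, 273.
Zra25I cuts after base 3 of each site, so after positions 195, 262, 275.
Combined cut positions: 29, 115, 175, 195, 262, 275.
Linear molecule, 6 cuts → 7 fragments:
  1–29 → 29 bp
  30–115 → 86 bp
  116–175 → 60 bp
  176–195 → 20 bp
  196–262 → 67 bp
  263–275 → 13 bp
  276–278 → 3 bp
Sorted largest to smallest: 86, 67, 60, 29, 20, 13, 3 bp.

86, 67, 60, 29, 20, 13, 3 bp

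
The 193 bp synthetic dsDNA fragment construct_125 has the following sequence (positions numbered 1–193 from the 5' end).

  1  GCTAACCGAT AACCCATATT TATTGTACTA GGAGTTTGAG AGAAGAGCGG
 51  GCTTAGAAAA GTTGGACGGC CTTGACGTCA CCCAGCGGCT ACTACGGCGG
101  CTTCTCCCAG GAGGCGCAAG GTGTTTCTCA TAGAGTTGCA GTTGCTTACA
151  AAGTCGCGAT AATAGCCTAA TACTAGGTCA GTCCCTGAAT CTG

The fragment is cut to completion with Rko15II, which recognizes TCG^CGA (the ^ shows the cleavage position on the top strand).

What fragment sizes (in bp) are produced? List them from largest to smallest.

The Rko15II site (TCGCGA) starts at position 154.
Rko15II cuts after base 3 of each site, so after position 156.
Linear molecule, 1 cut → 2 fragments:
  1–156 → 156 bp
  157–193 → 37 bp
Sorted largest to smallest: 156, 37 bp.

156, 37 bp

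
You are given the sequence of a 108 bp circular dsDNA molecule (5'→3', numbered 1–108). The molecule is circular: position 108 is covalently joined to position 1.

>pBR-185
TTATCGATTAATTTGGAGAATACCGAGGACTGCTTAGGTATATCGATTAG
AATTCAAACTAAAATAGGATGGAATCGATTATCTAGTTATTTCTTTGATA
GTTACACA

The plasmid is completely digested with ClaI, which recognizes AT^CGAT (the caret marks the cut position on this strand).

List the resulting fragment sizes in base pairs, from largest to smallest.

ClaI sites (ATCGAT) start at positions 3, 42, 74.
ClaI cuts after base 2 of each site, so after positions 4, 43, 75.
Circular molecule, 3 cuts → 3 fragments:
  5–43 → 39 bp
  44–75 → 32 bp
  76–108 then 1–4 → 33 + 4 = 37 bp
Sorted largest to smallest: 39, 37, 32 bp.

39, 37, 32 bp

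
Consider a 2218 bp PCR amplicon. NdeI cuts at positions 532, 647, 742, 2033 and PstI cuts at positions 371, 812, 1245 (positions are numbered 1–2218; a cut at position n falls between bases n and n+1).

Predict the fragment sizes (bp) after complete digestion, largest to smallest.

Combined cut positions (sorted): 371, 532, 647, 742, 812, 1245, 2033.
Linear molecule, 7 cuts → 8 fragments:
  371 − 0 = 371 bp
  532 − 371 = 161 bp
  647 − 532 = 115 bp
  742 − 647 = 95 bp
  812 − 742 = 70 bp
  1245 − 812 = 433 bp
  2033 − 1245 = 788 bp
  2218 − 2033 = 185 bp
Sorted largest to smallest: 788, 433, 371, 185, 161, 115, 95, 70 bp.

788, 433, 371, 185, 161, 115, 95, 70 bp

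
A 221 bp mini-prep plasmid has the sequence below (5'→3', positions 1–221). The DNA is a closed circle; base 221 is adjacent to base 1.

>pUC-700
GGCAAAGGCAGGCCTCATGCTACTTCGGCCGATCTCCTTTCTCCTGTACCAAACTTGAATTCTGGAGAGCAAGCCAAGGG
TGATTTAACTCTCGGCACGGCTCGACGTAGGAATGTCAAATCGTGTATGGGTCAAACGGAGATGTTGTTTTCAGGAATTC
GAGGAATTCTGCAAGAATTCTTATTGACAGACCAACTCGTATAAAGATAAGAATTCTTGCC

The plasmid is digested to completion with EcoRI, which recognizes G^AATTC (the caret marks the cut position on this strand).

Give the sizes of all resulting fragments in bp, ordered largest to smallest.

98, 67, 36, 11, 9 bp

EcoRI sites (GAATTC) start at positions 57, 155, 164, 175, 211.
EcoRI cuts after the first base of each site, so after positions 57, 155, 164, 175, 211.
Circular molecule, 5 cuts → 5 fragments:
  58–155 → 98 bp
  156–164 → 9 bp
  165–175 → 11 bp
  176–211 → 36 bp
  212–221 then 1–57 → 10 + 57 = 67 bp
Sorted largest to smallest: 98, 67, 36, 11, 9 bp.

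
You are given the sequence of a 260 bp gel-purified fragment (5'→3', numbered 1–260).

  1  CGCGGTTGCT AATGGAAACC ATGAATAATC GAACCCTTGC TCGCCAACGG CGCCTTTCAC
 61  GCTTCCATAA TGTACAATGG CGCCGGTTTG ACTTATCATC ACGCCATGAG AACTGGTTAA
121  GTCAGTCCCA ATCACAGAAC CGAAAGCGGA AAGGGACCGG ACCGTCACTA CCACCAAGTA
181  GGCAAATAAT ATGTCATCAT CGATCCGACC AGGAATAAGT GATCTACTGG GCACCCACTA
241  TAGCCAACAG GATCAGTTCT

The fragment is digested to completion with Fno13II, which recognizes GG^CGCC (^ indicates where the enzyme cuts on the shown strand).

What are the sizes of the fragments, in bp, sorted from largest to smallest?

180, 50, 30 bp

Fno13II sites (GGCGCC) start at positions 49, 79.
Fno13II cuts after base 2 of each site, so after positions 50, 80.
Linear molecule, 2 cuts → 3 fragments:
  1–50 → 50 bp
  51–80 → 30 bp
  81–260 → 180 bp
Sorted largest to smallest: 180, 50, 30 bp.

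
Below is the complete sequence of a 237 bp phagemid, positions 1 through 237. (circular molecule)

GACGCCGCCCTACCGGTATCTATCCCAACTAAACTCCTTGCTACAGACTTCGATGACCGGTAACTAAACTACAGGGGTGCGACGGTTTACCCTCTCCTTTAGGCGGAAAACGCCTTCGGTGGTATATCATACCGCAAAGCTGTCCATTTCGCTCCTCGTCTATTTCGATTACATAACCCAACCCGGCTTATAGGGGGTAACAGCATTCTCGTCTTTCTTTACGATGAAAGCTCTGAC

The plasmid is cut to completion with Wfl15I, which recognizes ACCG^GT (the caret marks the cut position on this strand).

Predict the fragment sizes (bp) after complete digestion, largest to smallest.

Wfl15I sites (ACCGGT) start at positions 12, 56.
Wfl15I cuts after base 4 of each site, so after positions 15, 59.
Circular molecule, 2 cuts → 2 fragments:
  16–59 → 44 bp
  60–237 then 1–15 → 178 + 15 = 193 bp
Sorted largest to smallest: 193, 44 bp.

193, 44 bp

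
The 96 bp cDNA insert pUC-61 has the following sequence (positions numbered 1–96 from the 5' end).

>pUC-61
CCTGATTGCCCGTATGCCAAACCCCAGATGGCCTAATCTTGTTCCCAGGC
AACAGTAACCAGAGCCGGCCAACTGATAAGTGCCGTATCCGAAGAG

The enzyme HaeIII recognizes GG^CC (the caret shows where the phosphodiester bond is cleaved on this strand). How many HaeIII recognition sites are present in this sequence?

2

GGCC occurs starting at positions 30, 67.
HaeIII cuts at 2 sites.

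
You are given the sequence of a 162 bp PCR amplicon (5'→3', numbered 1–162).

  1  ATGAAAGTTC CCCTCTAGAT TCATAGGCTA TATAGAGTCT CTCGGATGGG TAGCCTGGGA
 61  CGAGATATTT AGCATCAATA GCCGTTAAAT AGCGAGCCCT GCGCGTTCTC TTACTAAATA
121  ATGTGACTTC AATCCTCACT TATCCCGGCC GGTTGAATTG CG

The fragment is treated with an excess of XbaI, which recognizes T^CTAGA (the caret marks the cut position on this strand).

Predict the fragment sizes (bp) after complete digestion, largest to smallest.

The XbaI site (TCTAGA) starts at position 14.
XbaI cuts after the first base of each site, so after position 14.
Linear molecule, 1 cut → 2 fragments:
  1–14 → 14 bp
  15–162 → 148 bp
Sorted largest to smallest: 148, 14 bp.

148, 14 bp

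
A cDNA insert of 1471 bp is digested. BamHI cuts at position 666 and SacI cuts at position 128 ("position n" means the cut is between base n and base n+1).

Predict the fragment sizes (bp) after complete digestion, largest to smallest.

Combined cut positions (sorted): 128, 666.
Linear molecule, 2 cuts → 3 fragments:
  128 − 0 = 128 bp
  666 − 128 = 538 bp
  1471 − 666 = 805 bp
Sorted largest to smallest: 805, 538, 128 bp.

805, 538, 128 bp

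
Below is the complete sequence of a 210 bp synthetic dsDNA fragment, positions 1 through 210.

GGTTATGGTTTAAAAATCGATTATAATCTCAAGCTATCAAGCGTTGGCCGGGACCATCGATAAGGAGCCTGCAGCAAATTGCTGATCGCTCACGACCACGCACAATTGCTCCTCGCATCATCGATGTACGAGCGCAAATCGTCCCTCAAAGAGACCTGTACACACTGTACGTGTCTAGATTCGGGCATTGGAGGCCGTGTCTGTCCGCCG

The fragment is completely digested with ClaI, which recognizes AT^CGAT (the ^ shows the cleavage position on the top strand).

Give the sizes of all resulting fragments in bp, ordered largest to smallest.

89, 64, 40, 17 bp

ClaI sites (ATCGAT) start at positions 16, 56, 120.
ClaI cuts after base 2 of each site, so after positions 17, 57, 121.
Linear molecule, 3 cuts → 4 fragments:
  1–17 → 17 bp
  18–57 → 40 bp
  58–121 → 64 bp
  122–210 → 89 bp
Sorted largest to smallest: 89, 64, 40, 17 bp.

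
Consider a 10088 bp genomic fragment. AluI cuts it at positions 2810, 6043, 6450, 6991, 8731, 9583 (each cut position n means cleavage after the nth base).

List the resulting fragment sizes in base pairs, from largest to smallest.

Linear molecule, 6 cuts → 7 fragments:
  2810 − 0 = 2810 bp
  6043 − 2810 = 3233 bp
  6450 − 6043 = 407 bp
  6991 − 6450 = 541 bp
  8731 − 6991 = 1740 bp
  9583 − 8731 = 852 bp
  10088 − 9583 = 505 bp
Sorted largest to smallest: 3233, 2810, 1740, 852, 541, 505, 407 bp.

3233, 2810, 1740, 852, 541, 505, 407 bp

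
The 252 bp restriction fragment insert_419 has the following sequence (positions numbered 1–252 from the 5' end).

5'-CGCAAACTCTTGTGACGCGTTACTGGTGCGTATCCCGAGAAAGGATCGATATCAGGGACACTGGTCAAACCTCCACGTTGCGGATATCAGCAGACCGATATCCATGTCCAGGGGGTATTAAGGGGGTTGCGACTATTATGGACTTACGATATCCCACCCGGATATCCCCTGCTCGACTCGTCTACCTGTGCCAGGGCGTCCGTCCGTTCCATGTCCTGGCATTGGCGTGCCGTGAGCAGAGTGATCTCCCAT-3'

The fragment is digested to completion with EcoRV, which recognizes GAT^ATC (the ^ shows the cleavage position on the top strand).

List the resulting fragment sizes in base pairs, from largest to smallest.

89, 51, 50, 35, 14, 13 bp

EcoRV sites (GATATC) start at positions 48, 83, 97, 148, 161.
EcoRV cuts after base 3 of each site, so after positions 50, 85, 99, 150, 163.
Linear molecule, 5 cuts → 6 fragments:
  1–50 → 50 bp
  51–85 → 35 bp
  86–99 → 14 bp
  100–150 → 51 bp
  151–163 → 13 bp
  164–252 → 89 bp
Sorted largest to smallest: 89, 51, 50, 35, 14, 13 bp.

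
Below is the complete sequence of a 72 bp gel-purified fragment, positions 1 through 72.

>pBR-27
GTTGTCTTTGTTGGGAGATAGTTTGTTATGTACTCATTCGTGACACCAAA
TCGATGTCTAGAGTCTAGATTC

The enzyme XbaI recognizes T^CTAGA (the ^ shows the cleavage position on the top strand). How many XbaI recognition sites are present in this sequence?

TCTAGA occurs starting at positions 57, 64.
XbaI cuts at 2 sites.

2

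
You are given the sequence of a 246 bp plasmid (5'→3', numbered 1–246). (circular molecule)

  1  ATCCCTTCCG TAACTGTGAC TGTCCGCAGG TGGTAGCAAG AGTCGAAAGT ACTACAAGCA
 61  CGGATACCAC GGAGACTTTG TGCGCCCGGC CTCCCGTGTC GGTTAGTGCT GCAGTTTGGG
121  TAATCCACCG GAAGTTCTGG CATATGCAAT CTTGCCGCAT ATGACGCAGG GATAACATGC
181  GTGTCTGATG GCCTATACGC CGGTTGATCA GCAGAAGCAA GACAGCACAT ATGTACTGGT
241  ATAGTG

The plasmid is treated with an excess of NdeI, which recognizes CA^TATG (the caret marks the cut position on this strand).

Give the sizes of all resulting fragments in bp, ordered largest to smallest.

159, 70, 17 bp

NdeI sites (CATATG) start at positions 141, 158, 228.
NdeI cuts after base 2 of each site, so after positions 142, 159, 229.
Circular molecule, 3 cuts → 3 fragments:
  143–159 → 17 bp
  160–229 → 70 bp
  230–246 then 1–142 → 17 + 142 = 159 bp
Sorted largest to smallest: 159, 70, 17 bp.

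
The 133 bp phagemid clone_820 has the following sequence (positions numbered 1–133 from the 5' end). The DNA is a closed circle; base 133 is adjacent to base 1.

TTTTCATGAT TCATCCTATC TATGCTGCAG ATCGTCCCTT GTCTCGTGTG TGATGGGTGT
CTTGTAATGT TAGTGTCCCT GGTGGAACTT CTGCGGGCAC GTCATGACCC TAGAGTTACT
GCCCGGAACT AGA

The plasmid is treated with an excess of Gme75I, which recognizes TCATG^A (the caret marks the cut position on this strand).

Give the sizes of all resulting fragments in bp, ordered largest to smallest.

98, 35 bp

Gme75I sites (TCATGA) start at positions 4, 102.
Gme75I cuts after base 5 of each site (before the last base), so after positions 8, 106.
Circular molecule, 2 cuts → 2 fragments:
  9–106 → 98 bp
  107–133 then 1–8 → 27 + 8 = 35 bp
Sorted largest to smallest: 98, 35 bp.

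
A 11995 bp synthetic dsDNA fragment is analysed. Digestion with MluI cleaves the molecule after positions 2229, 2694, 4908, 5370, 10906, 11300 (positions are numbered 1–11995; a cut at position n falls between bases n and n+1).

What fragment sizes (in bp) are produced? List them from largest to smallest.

5536, 2229, 2214, 695, 465, 462, 394 bp

Linear molecule, 6 cuts → 7 fragments:
  2229 − 0 = 2229 bp
  2694 − 2229 = 465 bp
  4908 − 2694 = 2214 bp
  5370 − 4908 = 462 bp
  10906 − 5370 = 5536 bp
  11300 − 10906 = 394 bp
  11995 − 11300 = 695 bp
Sorted largest to smallest: 5536, 2229, 2214, 695, 465, 462, 394 bp.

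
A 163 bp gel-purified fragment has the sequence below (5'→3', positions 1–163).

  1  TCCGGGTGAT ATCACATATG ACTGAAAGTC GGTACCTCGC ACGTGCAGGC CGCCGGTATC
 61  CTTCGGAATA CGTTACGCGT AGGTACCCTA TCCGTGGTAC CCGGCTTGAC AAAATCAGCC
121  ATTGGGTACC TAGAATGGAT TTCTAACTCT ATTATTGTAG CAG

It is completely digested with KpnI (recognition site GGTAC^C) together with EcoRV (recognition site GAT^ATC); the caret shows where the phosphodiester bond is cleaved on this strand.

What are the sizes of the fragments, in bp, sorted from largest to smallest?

51, 34, 29, 25, 14, 10 bp

KpnI sites (GGTACC) start at positions 31, 82, 96, 125.
KpnI cuts after base 5 of each site (before the last base), so after positions 35, 86, 100, 129.
The EcoRV site (GATATC) starts at position 8.
EcoRV cuts after base 3 of each site, so after position 10.
Combined cut positions: 10, 35, 86, 100, 129.
Linear molecule, 5 cuts → 6 fragments:
  1–10 → 10 bp
  11–35 → 25 bp
  36–86 → 51 bp
  87–100 → 14 bp
  101–129 → 29 bp
  130–163 → 34 bp
Sorted largest to smallest: 51, 34, 29, 25, 14, 10 bp.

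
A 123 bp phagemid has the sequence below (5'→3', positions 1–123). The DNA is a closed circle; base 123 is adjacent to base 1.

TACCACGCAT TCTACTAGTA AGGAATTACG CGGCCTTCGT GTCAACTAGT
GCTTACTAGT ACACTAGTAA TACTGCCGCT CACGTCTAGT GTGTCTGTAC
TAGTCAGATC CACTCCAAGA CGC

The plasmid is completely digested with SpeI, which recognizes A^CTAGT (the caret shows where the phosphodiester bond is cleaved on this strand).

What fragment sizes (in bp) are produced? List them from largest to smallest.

38, 36, 31, 10, 8 bp

SpeI sites (ACTAGT) start at positions 14, 45, 55, 63, 99.
SpeI cuts after the first base of each site, so after positions 14, 45, 55, 63, 99.
Circular molecule, 5 cuts → 5 fragments:
  15–45 → 31 bp
  46–55 → 10 bp
  56–63 → 8 bp
  64–99 → 36 bp
  100–123 then 1–14 → 24 + 14 = 38 bp
Sorted largest to smallest: 38, 36, 31, 10, 8 bp.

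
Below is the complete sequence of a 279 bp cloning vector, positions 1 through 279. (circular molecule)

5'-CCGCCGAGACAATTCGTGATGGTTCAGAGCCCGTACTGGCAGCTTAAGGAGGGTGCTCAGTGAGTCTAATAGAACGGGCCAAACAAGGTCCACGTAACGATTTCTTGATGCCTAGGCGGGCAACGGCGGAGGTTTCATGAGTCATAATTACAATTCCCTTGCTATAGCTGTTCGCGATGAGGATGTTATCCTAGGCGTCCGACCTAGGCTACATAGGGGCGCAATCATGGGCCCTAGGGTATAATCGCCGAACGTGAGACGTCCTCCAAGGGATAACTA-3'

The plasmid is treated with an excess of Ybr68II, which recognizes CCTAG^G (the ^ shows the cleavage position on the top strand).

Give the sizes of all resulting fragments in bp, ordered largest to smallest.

Ybr68II sites (CCTAGG) start at positions 111, 190, 203, 233.
Ybr68II cuts after base 5 of each site (before the last base), so after positions 115, 194, 207, 237.
Circular molecule, 4 cuts → 4 fragments:
  116–194 → 79 bp
  195–207 → 13 bp
  208–237 → 30 bp
  238–279 then 1–115 → 42 + 115 = 157 bp
Sorted largest to smallest: 157, 79, 30, 13 bp.

157, 79, 30, 13 bp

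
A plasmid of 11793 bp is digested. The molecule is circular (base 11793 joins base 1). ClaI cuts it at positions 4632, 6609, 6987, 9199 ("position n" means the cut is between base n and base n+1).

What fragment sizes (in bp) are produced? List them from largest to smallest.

Circular molecule, 4 cuts → 4 fragments:
  6609 − 4632 = 1977 bp
  6987 − 6609 = 378 bp
  9199 − 6987 = 2212 bp
  wrap: 11793 − 9199 + 4632 = 7226 bp
Sorted largest to smallest: 7226, 2212, 1977, 378 bp.

7226, 2212, 1977, 378 bp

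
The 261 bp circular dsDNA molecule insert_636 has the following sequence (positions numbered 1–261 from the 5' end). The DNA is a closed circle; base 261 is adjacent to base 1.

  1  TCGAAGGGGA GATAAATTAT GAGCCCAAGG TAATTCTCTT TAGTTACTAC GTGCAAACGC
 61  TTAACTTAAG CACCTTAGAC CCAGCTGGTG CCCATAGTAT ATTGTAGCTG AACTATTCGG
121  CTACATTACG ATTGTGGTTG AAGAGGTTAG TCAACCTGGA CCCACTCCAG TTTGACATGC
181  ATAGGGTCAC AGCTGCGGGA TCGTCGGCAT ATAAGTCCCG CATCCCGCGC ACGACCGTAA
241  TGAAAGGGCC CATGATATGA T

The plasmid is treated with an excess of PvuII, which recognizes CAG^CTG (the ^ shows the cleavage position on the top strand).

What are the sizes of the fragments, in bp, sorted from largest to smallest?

153, 108 bp

PvuII sites (CAGCTG) start at positions 82, 190.
PvuII cuts after base 3 of each site, so after positions 84, 192.
Circular molecule, 2 cuts → 2 fragments:
  85–192 → 108 bp
  193–261 then 1–84 → 69 + 84 = 153 bp
Sorted largest to smallest: 153, 108 bp.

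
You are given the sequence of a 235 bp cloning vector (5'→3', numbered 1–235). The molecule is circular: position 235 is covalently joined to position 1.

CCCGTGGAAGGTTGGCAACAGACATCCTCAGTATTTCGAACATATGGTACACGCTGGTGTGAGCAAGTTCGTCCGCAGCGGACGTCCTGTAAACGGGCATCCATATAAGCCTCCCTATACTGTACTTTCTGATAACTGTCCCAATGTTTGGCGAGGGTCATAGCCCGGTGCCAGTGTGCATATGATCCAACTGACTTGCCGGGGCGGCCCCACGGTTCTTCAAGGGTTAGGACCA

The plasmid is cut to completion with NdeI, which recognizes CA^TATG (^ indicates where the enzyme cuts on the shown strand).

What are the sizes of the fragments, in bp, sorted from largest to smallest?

138, 97 bp

NdeI sites (CATATG) start at positions 41, 179.
NdeI cuts after base 2 of each site, so after positions 42, 180.
Circular molecule, 2 cuts → 2 fragments:
  43–180 → 138 bp
  181–235 then 1–42 → 55 + 42 = 97 bp
Sorted largest to smallest: 138, 97 bp.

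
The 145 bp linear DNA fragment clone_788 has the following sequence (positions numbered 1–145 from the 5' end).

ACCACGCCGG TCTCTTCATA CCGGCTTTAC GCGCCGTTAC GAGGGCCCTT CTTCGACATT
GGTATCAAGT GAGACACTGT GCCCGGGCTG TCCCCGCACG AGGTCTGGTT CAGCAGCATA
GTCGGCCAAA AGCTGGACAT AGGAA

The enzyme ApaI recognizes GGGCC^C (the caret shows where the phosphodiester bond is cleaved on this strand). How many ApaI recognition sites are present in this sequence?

1

GGGCCC occurs starting at position 43.
ApaI cuts at 1 site.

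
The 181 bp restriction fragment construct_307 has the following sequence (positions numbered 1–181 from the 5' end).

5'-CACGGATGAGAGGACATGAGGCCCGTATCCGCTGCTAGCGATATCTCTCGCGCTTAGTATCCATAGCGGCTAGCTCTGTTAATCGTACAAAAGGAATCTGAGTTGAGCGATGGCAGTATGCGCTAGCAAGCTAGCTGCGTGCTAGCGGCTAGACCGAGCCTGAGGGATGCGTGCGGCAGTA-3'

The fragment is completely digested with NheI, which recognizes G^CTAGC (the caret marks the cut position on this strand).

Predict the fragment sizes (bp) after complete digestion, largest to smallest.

NheI sites (GCTAGC) start at positions 34, 69, 122, 130, 141.
NheI cuts after the first base of each site, so after positions 34, 69, 122, 130, 141.
Linear molecule, 5 cuts → 6 fragments:
  1–34 → 34 bp
  35–69 → 35 bp
  70–122 → 53 bp
  123–130 → 8 bp
  131–141 → 11 bp
  142–181 → 40 bp
Sorted largest to smallest: 53, 40, 35, 34, 11, 8 bp.

53, 40, 35, 34, 11, 8 bp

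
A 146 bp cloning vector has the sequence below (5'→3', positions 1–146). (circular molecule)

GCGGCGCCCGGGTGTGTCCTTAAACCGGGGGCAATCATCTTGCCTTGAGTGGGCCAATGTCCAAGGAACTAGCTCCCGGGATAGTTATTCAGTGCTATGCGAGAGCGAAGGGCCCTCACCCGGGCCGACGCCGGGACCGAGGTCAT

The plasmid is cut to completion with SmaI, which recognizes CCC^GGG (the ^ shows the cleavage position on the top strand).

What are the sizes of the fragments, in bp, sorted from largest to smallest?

SmaI sites (CCCGGG) start at positions 7, 75, 119.
SmaI cuts after base 3 of each site, so after positions 9, 77, 121.
Circular molecule, 3 cuts → 3 fragments:
  10–77 → 68 bp
  78–121 → 44 bp
  122–146 then 1–9 → 25 + 9 = 34 bp
Sorted largest to smallest: 68, 44, 34 bp.

68, 44, 34 bp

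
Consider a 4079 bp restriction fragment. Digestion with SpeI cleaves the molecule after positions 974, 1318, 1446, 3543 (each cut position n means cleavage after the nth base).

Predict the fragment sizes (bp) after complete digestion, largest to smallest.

2097, 974, 536, 344, 128 bp

Linear molecule, 4 cuts → 5 fragments:
  974 − 0 = 974 bp
  1318 − 974 = 344 bp
  1446 − 1318 = 128 bp
  3543 − 1446 = 2097 bp
  4079 − 3543 = 536 bp
Sorted largest to smallest: 2097, 974, 536, 344, 128 bp.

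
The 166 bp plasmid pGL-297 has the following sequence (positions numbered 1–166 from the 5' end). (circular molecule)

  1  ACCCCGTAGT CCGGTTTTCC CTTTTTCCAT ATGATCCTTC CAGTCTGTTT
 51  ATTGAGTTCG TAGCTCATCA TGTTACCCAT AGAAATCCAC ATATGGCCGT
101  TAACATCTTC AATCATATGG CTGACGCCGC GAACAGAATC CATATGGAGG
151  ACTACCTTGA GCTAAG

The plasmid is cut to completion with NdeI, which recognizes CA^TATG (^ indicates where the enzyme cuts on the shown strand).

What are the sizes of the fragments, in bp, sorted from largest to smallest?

NdeI sites (CATATG) start at positions 28, 90, 114, 141.
NdeI cuts after base 2 of each site, so after positions 29, 91, 115, 142.
Circular molecule, 4 cuts → 4 fragments:
  30–91 → 62 bp
  92–115 → 24 bp
  116–142 → 27 bp
  143–166 then 1–29 → 24 + 29 = 53 bp
Sorted largest to smallest: 62, 53, 27, 24 bp.

62, 53, 27, 24 bp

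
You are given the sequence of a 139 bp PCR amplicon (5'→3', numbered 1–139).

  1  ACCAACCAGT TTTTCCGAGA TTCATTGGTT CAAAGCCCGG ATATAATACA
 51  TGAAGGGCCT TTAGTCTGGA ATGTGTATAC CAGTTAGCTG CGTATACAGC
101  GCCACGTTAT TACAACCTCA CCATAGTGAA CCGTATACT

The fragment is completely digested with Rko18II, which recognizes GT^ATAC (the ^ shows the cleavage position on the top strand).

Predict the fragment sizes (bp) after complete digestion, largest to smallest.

76, 41, 17, 5 bp

Rko18II sites (GTATAC) start at positions 75, 92, 133.
Rko18II cuts after base 2 of each site, so after positions 76, 93, 134.
Linear molecule, 3 cuts → 4 fragments:
  1–76 → 76 bp
  77–93 → 17 bp
  94–134 → 41 bp
  135–139 → 5 bp
Sorted largest to smallest: 76, 41, 17, 5 bp.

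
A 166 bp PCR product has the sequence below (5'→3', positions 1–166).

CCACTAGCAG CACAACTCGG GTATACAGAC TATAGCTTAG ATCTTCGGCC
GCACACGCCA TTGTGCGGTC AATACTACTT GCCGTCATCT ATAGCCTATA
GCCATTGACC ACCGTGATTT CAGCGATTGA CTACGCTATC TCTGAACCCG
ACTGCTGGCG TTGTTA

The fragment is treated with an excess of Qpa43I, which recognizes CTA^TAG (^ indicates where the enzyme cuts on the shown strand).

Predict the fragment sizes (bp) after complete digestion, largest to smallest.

68, 59, 32, 7 bp

Qpa43I sites (CTATAG) start at positions 30, 89, 96.
Qpa43I cuts after base 3 of each site, so after positions 32, 91, 98.
Linear molecule, 3 cuts → 4 fragments:
  1–32 → 32 bp
  33–91 → 59 bp
  92–98 → 7 bp
  99–166 → 68 bp
Sorted largest to smallest: 68, 59, 32, 7 bp.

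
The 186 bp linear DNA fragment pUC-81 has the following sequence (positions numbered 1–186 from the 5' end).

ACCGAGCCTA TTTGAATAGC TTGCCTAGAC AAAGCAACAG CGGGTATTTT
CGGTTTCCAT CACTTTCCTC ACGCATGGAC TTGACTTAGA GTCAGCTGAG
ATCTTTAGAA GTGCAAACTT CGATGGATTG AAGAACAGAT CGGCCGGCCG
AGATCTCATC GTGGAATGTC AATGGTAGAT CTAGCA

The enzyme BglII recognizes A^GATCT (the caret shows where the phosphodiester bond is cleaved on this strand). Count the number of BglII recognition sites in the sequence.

3

AGATCT occurs starting at positions 99, 151, 177.
BglII cuts at 3 sites.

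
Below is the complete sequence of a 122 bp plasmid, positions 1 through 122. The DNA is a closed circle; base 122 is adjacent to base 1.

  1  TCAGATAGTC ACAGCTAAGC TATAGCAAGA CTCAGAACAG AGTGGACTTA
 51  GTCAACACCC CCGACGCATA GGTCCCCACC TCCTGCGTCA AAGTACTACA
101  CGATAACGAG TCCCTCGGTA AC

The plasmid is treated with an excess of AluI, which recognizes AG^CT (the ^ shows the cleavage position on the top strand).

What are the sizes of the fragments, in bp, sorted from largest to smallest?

AluI sites (AGCT) start at positions 13, 18.
AluI cuts after base 2 of each site, so after positions 14, 19.
Circular molecule, 2 cuts → 2 fragments:
  15–19 → 5 bp
  20–122 then 1–14 → 103 + 14 = 117 bp
Sorted largest to smallest: 117, 5 bp.

117, 5 bp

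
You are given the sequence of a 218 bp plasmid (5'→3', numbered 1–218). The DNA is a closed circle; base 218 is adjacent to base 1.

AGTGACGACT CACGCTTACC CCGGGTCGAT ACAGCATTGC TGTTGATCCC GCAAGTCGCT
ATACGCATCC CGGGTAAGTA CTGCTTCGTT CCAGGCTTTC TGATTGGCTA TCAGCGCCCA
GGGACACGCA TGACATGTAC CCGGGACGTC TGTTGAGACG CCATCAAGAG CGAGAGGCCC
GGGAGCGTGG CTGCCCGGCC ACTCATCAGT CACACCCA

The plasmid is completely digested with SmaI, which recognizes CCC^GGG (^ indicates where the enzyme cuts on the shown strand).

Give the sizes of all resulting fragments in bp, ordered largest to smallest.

71, 60, 49, 38 bp

SmaI sites (CCCGGG) start at positions 20, 69, 140, 178.
SmaI cuts after base 3 of each site, so after positions 22, 71, 142, 180.
Circular molecule, 4 cuts → 4 fragments:
  23–71 → 49 bp
  72–142 → 71 bp
  143–180 → 38 bp
  181–218 then 1–22 → 38 + 22 = 60 bp
Sorted largest to smallest: 71, 60, 49, 38 bp.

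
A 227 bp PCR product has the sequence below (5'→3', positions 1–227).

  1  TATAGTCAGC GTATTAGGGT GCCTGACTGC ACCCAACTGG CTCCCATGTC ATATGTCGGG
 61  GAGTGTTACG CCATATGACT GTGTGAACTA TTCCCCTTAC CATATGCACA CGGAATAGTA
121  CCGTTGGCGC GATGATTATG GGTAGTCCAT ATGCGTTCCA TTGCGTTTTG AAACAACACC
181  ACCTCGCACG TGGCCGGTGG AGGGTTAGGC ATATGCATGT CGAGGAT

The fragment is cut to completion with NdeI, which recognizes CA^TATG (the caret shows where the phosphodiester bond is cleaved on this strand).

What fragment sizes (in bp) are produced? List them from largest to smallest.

NdeI sites (CATATG) start at positions 50, 72, 101, 148, 210.
NdeI cuts after base 2 of each site, so after positions 51, 73, 102, 149, 211.
Linear molecule, 5 cuts → 6 fragments:
  1–51 → 51 bp
  52–73 → 22 bp
  74–102 → 29 bp
  103–149 → 47 bp
  150–211 → 62 bp
  212–227 → 16 bp
Sorted largest to smallest: 62, 51, 47, 29, 22, 16 bp.

62, 51, 47, 29, 22, 16 bp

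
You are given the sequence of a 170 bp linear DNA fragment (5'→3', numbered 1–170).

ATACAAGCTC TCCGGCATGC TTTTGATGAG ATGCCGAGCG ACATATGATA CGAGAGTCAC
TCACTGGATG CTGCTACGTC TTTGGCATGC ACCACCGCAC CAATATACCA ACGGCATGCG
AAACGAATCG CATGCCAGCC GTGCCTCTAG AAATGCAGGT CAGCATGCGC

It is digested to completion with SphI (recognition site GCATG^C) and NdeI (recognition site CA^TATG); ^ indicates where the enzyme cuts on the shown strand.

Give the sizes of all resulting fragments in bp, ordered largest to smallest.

46, 33, 29, 24, 19, 16, 3 bp

SphI sites (GCATGC) start at positions 15, 85, 114, 130, 163.
SphI cuts after base 5 of each site (before the last base), so after positions 19, 89, 118, 134, 167.
The NdeI site (CATATG) starts at position 42.
NdeI cuts after base 2 of each site, so after position 43.
Combined cut positions: 19, 43, 89, 118, 134, 167.
Linear molecule, 6 cuts → 7 fragments:
  1–19 → 19 bp
  20–43 → 24 bp
  44–89 → 46 bp
  90–118 → 29 bp
  119–134 → 16 bp
  135–167 → 33 bp
  168–170 → 3 bp
Sorted largest to smallest: 46, 33, 29, 24, 19, 16, 3 bp.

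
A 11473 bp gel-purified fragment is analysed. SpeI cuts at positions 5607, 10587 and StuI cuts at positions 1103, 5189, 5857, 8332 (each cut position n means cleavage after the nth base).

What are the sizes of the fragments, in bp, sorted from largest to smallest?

Combined cut positions (sorted): 1103, 5189, 5607, 5857, 8332, 10587.
Linear molecule, 6 cuts → 7 fragments:
  1103 − 0 = 1103 bp
  5189 − 1103 = 4086 bp
  5607 − 5189 = 418 bp
  5857 − 5607 = 250 bp
  8332 − 5857 = 2475 bp
  10587 − 8332 = 2255 bp
  11473 − 10587 = 886 bp
Sorted largest to smallest: 4086, 2475, 2255, 1103, 886, 418, 250 bp.

4086, 2475, 2255, 1103, 886, 418, 250 bp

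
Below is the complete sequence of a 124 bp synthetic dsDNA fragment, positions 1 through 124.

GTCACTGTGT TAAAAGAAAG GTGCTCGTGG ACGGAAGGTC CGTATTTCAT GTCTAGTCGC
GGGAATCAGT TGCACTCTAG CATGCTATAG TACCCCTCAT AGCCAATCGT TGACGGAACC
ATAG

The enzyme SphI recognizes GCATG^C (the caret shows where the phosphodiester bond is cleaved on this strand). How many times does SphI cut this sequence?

GCATGC occurs starting at position 80.
SphI cuts at 1 site.

1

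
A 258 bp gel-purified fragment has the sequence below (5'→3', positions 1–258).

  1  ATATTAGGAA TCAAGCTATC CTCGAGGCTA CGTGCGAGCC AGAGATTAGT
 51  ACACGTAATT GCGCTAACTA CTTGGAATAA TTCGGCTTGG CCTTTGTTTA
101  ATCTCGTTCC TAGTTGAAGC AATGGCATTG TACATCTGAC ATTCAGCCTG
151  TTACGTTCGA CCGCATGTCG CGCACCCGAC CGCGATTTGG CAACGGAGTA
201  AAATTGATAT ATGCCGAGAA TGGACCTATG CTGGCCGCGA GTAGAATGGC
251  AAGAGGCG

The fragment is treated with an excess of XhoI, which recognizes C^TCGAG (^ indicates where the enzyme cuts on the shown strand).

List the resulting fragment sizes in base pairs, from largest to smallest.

The XhoI site (CTCGAG) starts at position 21.
XhoI cuts after the first base of each site, so after position 21.
Linear molecule, 1 cut → 2 fragments:
  1–21 → 21 bp
  22–258 → 237 bp
Sorted largest to smallest: 237, 21 bp.

237, 21 bp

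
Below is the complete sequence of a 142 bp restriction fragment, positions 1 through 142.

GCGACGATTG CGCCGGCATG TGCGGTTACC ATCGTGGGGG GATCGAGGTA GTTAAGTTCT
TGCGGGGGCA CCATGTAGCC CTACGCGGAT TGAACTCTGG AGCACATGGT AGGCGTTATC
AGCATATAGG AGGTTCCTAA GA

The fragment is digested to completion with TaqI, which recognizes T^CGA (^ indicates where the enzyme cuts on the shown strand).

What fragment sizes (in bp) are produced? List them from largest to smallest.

The TaqI site (TCGA) starts at position 43.
TaqI cuts after the first base of each site, so after position 43.
Linear molecule, 1 cut → 2 fragments:
  1–43 → 43 bp
  44–142 → 99 bp
Sorted largest to smallest: 99, 43 bp.

99, 43 bp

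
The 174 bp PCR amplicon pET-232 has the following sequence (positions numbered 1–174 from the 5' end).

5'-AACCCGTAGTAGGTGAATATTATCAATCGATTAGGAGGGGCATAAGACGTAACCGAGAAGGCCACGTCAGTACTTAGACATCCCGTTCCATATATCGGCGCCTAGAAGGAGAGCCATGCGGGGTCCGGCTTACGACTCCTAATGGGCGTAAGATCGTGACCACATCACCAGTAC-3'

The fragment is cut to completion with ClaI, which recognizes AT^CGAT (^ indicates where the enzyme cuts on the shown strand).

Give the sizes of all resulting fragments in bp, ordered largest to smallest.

The ClaI site (ATCGAT) starts at position 26.
ClaI cuts after base 2 of each site, so after position 27.
Linear molecule, 1 cut → 2 fragments:
  1–27 → 27 bp
  28–174 → 147 bp
Sorted largest to smallest: 147, 27 bp.

147, 27 bp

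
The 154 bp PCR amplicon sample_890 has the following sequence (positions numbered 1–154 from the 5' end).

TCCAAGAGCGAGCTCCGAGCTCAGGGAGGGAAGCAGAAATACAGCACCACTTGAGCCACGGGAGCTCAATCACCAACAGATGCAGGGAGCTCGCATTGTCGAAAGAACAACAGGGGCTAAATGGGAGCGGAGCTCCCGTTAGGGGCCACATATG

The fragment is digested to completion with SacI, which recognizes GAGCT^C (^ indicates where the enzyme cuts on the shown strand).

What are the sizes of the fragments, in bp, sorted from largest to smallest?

SacI sites (GAGCTC) start at positions 10, 17, 62, 87, 130.
SacI cuts after base 5 of each site (before the last base), so after positions 14, 21, 66, 91, 134.
Linear molecule, 5 cuts → 6 fragments:
  1–14 → 14 bp
  15–21 → 7 bp
  22–66 → 45 bp
  67–91 → 25 bp
  92–134 → 43 bp
  135–154 → 20 bp
Sorted largest to smallest: 45, 43, 25, 20, 14, 7 bp.

45, 43, 25, 20, 14, 7 bp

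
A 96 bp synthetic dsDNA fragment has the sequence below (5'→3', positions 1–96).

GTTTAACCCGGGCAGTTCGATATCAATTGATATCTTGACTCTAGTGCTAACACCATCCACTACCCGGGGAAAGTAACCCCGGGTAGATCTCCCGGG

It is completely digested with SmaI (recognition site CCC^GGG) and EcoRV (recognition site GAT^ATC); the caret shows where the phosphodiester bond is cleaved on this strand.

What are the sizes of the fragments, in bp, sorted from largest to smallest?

SmaI sites (CCCGGG) start at positions 7, 63, 78, 91.
SmaI cuts after base 3 of each site, so after positions 9, 65, 80, 93.
EcoRV sites (GATATC) start at positions 19, 29.
EcoRV cuts after base 3 of each site, so after positions 21, 31.
Combined cut positions: 9, 21, 31, 65, 80, 93.
Linear molecule, 6 cuts → 7 fragments:
  1–9 → 9 bp
  10–21 → 12 bp
  22–31 → 10 bp
  32–65 → 34 bp
  66–80 → 15 bp
  81–93 → 13 bp
  94–96 → 3 bp
Sorted largest to smallest: 34, 15, 13, 12, 10, 9, 3 bp.

34, 15, 13, 12, 10, 9, 3 bp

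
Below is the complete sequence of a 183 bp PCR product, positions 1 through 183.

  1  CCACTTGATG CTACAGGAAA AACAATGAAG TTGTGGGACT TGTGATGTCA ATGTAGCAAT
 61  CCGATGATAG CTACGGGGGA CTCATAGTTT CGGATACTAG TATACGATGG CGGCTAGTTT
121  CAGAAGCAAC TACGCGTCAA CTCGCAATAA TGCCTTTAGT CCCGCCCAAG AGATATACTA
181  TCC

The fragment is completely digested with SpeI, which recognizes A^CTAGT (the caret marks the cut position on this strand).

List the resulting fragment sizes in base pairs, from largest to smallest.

96, 87 bp

The SpeI site (ACTAGT) starts at position 96.
SpeI cuts after the first base of each site, so after position 96.
Linear molecule, 1 cut → 2 fragments:
  1–96 → 96 bp
  97–183 → 87 bp
Sorted largest to smallest: 96, 87 bp.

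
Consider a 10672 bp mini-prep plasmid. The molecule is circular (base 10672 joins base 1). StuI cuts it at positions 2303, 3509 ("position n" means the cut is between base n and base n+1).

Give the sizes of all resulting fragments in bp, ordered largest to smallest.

9466, 1206 bp

Circular molecule, 2 cuts → 2 fragments:
  3509 − 2303 = 1206 bp
  wrap: 10672 − 3509 + 2303 = 9466 bp
Sorted largest to smallest: 9466, 1206 bp.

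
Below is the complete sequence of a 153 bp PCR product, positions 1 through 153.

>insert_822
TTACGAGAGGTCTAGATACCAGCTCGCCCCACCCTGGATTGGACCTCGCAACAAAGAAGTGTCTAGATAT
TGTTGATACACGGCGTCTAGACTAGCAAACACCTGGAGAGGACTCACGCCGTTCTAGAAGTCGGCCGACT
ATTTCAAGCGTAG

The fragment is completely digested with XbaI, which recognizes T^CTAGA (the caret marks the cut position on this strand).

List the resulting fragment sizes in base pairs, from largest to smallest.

XbaI sites (TCTAGA) start at positions 11, 62, 86, 123.
XbaI cuts after the first base of each site, so after positions 11, 62, 86, 123.
Linear molecule, 4 cuts → 5 fragments:
  1–11 → 11 bp
  12–62 → 51 bp
  63–86 → 24 bp
  87–123 → 37 bp
  124–153 → 30 bp
Sorted largest to smallest: 51, 37, 30, 24, 11 bp.

51, 37, 30, 24, 11 bp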